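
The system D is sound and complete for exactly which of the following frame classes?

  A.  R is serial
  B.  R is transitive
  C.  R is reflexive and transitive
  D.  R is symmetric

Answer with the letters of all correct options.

(A) D is sound and complete for exactly this class.
(B) this class determines K4, not D.
(C) this class determines S4, not D.
(D) this class determines KB, not D.

A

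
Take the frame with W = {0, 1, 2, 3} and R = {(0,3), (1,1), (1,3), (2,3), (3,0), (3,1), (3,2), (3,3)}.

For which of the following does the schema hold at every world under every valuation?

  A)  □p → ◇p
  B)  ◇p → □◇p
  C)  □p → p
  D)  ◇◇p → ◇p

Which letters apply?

R is not reflexive: not 0 R 0.
R is not transitive: 0 R 3 and 3 R 0 but not 0 R 0.
R is not euclidean: 3 R 0 and 3 R 1 but not 0 R 1.
R is serial: every world has an R-successor.
(A) □p → ◇p is axiom D; it is valid on a frame exactly when R is serial. R is serial, so valid.
(B) ◇p → □◇p is axiom 5, which corresponds to the euclidean property. R is not euclidean — not valid.
(C) axiom T: valid iff R is reflexive. R is not reflexive — not valid.
(D) the dual of axiom 4: valid iff R is transitive. R is not transitive — not valid.

A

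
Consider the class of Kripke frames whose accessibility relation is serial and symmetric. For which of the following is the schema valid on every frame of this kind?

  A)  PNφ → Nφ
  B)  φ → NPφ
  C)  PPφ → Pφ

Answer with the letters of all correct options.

B

(A) PNφ → Nφ is the dual of axiom 5; it is valid on a frame exactly when R is euclidean. Such an R need not be euclidean, so not valid.
(B) φ → NPφ is axiom B, which corresponds to symmetry. Every such R is symmetric — valid.
(C) PPφ → Pφ is the dual of axiom 4, which corresponds to transitivity. Such an R need not be transitive — not valid.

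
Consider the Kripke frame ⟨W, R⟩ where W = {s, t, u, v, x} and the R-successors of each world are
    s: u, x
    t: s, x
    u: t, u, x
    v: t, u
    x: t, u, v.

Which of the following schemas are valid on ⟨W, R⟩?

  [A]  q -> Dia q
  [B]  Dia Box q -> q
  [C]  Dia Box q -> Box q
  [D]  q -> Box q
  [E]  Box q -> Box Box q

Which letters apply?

none

R is not reflexive: not s R s.
R is not symmetric: s R u but not u R s.
R is not transitive: s R u and u R t but not s R t.
R is not euclidean: t R x and t R s but not x R s.
R is not a subset of the identity: s R u with s ≠ u.
(A) the dual of axiom T: valid iff R is reflexive. R is not reflexive — not valid.
(B) Dia Box q -> q is the dual of axiom B, which corresponds to symmetry. R is not symmetric — not valid.
(C) Dia Box q -> Box q is the dual of axiom 5; it is valid on a frame exactly when R is euclidean. R is not euclidean, so not valid.
(D) q -> Box q is equivalent to ◇p→p; it holds exactly when R ⊆ identity. Here R ⊄ identity — not valid.
(E) Box q -> Box Box q is axiom 4; it is valid on a frame exactly when R is transitive. R is not transitive, so not valid.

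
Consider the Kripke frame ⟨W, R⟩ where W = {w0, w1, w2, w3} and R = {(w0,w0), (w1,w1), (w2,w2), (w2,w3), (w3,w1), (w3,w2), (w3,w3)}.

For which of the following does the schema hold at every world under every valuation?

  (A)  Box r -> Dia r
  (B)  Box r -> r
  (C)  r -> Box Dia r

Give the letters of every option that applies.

R is reflexive: each world relates to itself.
R is not symmetric: w3 R w1 but not w1 R w3.
R is serial: every world has an R-successor.
(A) Box r -> Dia r (axiom D) characterises the serial frames. R is serial — valid.
(B) Box r -> r is axiom T, which corresponds to reflexivity. R is reflexive — valid.
(C) axiom B: valid iff R is symmetric. R is not symmetric — not valid.

A, B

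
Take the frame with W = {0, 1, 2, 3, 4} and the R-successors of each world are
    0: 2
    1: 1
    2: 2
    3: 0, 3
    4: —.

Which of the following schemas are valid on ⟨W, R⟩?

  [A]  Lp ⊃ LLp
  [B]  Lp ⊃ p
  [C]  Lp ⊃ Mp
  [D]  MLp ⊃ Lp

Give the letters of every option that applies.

none

R is not reflexive: not 0 R 0.
R is not transitive: 3 R 0 and 0 R 2 but not 3 R 2.
R is not euclidean: 3 R 0 and 3 R 3 but not 0 R 3.
R is not serial: 4 has no R-successor.
(A) Lp ⊃ LLp (axiom 4) characterises the transitive frames. R is not transitive — not valid.
(B) Lp ⊃ p is axiom T, which corresponds to reflexivity. R is not reflexive — not valid.
(C) Lp ⊃ Mp is axiom D; it is valid on a frame exactly when R is serial. R is not serial, so not valid.
(D) MLp ⊃ Lp (the dual of axiom 5) characterises the euclidean frames. R is not euclidean — not valid.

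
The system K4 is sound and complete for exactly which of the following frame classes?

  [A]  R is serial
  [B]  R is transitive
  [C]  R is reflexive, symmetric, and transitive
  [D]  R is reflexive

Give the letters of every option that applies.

B

(A) this class determines D, not K4.
(B) K4 is sound and complete for exactly this class.
(C) this class determines S5, not K4.
(D) this class determines T (= KT), not K4.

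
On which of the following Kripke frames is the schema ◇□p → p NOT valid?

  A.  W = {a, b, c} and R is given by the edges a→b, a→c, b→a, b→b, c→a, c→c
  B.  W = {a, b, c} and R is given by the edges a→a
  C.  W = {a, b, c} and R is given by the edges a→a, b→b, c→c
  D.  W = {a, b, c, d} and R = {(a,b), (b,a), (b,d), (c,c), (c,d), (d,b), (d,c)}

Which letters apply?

The schema ◇□p → p is the dual of axiom B; it is valid on a frame iff R is symmetric.
(A) R is symmetric (every R-edge is matched by its reverse), so the schema is valid here.
(B) R is symmetric (every R-edge is matched by its reverse), so the schema is valid here.
(C) R is symmetric (every R-edge is matched by its reverse), so the schema is valid here.
(D) R is symmetric (every R-edge is matched by its reverse), so the schema is valid here.

none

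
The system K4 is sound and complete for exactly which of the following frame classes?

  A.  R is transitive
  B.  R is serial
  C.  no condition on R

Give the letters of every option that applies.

A

(A) K4 is sound and complete for exactly this class.
(B) this class determines D, not K4.
(C) this class determines K, not K4.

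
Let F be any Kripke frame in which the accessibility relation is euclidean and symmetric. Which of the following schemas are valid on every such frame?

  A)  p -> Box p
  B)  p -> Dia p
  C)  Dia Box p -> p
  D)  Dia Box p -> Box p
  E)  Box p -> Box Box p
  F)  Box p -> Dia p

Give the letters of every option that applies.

C, D, E

A symmetric euclidean relation is transitive (uRv and vRw give vRu by symmetry, then uRw by the euclidean condition, applied at v).
(A) p -> Box p (equivalent to ◇p→p) corresponds to R being a subset of the identity. Such an R need not be a subset of the identity, so not valid.
(B) the dual of axiom T: valid iff R is reflexive. Such an R need not be reflexive — not valid.
(C) Dia Box p -> p is the dual of axiom B; it is valid on a frame exactly when R is symmetric. Every such R is symmetric, so valid.
(D) the dual of axiom 5: valid iff R is euclidean. Every such R is euclidean — valid.
(E) Box p -> Box Box p is axiom 4, which corresponds to transitivity. Every such R is transitive — valid.
(F) Box p -> Dia p is axiom D; it is valid on a frame exactly when R is serial. Such an R need not be serial, so not valid.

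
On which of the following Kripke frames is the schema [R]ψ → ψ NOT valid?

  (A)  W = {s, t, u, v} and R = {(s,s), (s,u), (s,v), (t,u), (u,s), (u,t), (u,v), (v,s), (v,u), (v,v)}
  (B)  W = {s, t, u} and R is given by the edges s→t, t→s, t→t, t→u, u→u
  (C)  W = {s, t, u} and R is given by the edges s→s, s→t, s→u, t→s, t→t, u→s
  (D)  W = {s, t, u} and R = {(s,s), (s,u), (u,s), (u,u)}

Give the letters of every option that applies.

The schema [R]ψ → ψ is axiom T; it is valid on a frame iff R is reflexive.
(A) R is not reflexive (not t R t), so the schema fails here.
(B) R is not reflexive (not s R s), so the schema fails here.
(C) R is not reflexive (not u R u), so the schema fails here.
(D) R is not reflexive (not t R t), so the schema fails here.

A, B, C, D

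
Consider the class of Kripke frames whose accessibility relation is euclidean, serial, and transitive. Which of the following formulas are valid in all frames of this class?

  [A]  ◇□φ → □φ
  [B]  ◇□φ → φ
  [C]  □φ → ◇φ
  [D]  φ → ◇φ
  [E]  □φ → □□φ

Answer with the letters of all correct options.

(A) ◇□φ → □φ is the dual of axiom 5; it is valid on a frame exactly when R is euclidean. Every such R is euclidean, so valid.
(B) ◇□φ → φ is the dual of axiom B, which corresponds to symmetry. Such an R need not be symmetric — not valid.
(C) axiom D: valid iff R is serial. Every such R is serial — valid.
(D) the dual of axiom T: valid iff R is reflexive. Such an R need not be reflexive — not valid.
(E) □φ → □□φ is axiom 4, which corresponds to transitivity. Every such R is transitive — valid.

A, C, E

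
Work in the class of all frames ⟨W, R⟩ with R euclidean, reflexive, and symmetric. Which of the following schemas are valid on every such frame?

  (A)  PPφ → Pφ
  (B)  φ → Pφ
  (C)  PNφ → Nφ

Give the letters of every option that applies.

A relation that is euclidean, reflexive, and symmetric is also serial and transitive.
(A) PPφ → Pφ is the dual of axiom 4, which corresponds to transitivity. Every such R is transitive — valid.
(B) the dual of axiom T: valid iff R is reflexive. Every such R is reflexive — valid.
(C) PNφ → Nφ (the dual of axiom 5) characterises the euclidean frames. Every such R is euclidean — valid.

A, B, C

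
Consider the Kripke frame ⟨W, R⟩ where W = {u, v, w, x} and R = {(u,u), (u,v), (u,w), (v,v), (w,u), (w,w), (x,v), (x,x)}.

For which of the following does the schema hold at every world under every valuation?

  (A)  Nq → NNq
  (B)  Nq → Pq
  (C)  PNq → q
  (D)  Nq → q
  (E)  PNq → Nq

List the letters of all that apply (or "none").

R is reflexive: each world relates to itself.
R is not symmetric: u R v but not v R u.
R is not transitive: w R u and u R v but not w R v.
R is not euclidean: u R v and u R u but not v R u.
R is serial: every world has an R-successor.
(A) Nq → NNq is axiom 4; it is valid on a frame exactly when R is transitive. R is not transitive, so not valid.
(B) Nq → Pq (axiom D) characterises the serial frames. R is serial — valid.
(C) PNq → q is the dual of axiom B; it is valid on a frame exactly when R is symmetric. R is not symmetric, so not valid.
(D) Nq → q is axiom T; it is valid on a frame exactly when R is reflexive. R is reflexive, so valid.
(E) PNq → Nq is the dual of axiom 5, which corresponds to the euclidean property. R is not euclidean — not valid.

B, D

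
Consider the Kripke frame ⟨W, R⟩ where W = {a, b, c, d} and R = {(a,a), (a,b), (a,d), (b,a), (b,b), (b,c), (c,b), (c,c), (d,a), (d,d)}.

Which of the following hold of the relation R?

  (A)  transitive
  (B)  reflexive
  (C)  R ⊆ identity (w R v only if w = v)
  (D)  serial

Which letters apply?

B, D

(A) not transitive: a R b and b R c but not a R c.
(B) reflexive: each world relates to itself.
(C) not ⊆ identity: a R b with a ≠ b.
(D) serial: every world has an R-successor.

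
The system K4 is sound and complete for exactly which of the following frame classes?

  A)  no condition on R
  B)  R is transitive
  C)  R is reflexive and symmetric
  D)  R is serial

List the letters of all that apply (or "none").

(A) this class determines K, not K4.
(B) K4 is sound and complete for exactly this class.
(C) this class determines B (= KTB), not K4.
(D) this class determines D, not K4.

B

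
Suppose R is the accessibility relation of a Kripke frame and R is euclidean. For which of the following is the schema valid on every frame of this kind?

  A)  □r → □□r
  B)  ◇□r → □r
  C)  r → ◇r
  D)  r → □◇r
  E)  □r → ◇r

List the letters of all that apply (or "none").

B

(A) □r → □□r is axiom 4, which corresponds to transitivity. Such an R need not be transitive — not valid.
(B) ◇□r → □r is the dual of axiom 5; it is valid on a frame exactly when R is euclidean. Every such R is euclidean, so valid.
(C) r → ◇r is the dual of axiom T, which corresponds to reflexivity. Such an R need not be reflexive — not valid.
(D) axiom B: valid iff R is symmetric. Such an R need not be symmetric — not valid.
(E) □r → ◇r is axiom D; it is valid on a frame exactly when R is serial. Such an R need not be serial, so not valid.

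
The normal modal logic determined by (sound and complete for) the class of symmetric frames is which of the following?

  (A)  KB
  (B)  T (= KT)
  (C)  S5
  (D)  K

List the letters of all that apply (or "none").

(A) KB is determined by exactly this class.
(B) T (= KT) is determined by the class of reflexive frames.
(C) S5 is determined by the class of reflexive, symmetric, and transitive frames.
(D) K is determined by the class of arbitrary frames.

A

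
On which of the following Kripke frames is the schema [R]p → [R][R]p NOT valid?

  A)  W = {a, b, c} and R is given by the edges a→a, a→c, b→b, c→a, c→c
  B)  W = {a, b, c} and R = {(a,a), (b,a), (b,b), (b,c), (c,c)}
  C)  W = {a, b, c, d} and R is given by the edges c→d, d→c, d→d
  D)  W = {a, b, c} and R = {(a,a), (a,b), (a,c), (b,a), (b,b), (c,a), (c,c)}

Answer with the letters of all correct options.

C, D

The schema [R]p → [R][R]p is axiom 4; it is valid on a frame iff R is transitive.
(A) R is transitive (R is closed under composition), so the schema is valid here.
(B) R is transitive (R is closed under composition), so the schema is valid here.
(C) R is not transitive (c R d and d R c but not c R c), so the schema fails here.
(D) R is not transitive (b R a and a R c but not b R c), so the schema fails here.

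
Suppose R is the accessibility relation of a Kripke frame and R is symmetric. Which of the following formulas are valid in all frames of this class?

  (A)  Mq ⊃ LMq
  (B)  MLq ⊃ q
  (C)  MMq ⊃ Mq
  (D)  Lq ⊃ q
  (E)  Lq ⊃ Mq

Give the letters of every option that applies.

(A) Mq ⊃ LMq is axiom 5, which corresponds to the euclidean property. Such an R need not be euclidean — not valid.
(B) MLq ⊃ q is the dual of axiom B, which corresponds to symmetry. Every such R is symmetric — valid.
(C) MMq ⊃ Mq is the dual of axiom 4, which corresponds to transitivity. Such an R need not be transitive — not valid.
(D) Lq ⊃ q is axiom T; it is valid on a frame exactly when R is reflexive. Such an R need not be reflexive, so not valid.
(E) Lq ⊃ Mq is axiom D, which corresponds to seriality. Such an R need not be serial — not valid.

B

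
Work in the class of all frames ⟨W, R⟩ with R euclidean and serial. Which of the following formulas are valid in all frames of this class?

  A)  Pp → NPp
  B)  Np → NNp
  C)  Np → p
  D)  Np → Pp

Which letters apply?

(A) axiom 5: valid iff R is euclidean. Every such R is euclidean — valid.
(B) axiom 4: valid iff R is transitive. Such an R need not be transitive — not valid.
(C) Np → p (axiom T) characterises the reflexive frames. Such an R need not be reflexive — not valid.
(D) axiom D: valid iff R is serial. Every such R is serial — valid.

A, D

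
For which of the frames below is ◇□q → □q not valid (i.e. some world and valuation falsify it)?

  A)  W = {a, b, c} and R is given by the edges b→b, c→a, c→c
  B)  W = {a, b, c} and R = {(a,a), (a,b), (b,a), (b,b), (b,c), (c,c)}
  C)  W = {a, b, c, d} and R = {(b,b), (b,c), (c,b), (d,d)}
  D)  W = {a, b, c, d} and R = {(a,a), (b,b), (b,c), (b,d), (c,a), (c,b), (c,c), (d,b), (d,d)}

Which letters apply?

A, B, C, D

The schema ◇□q → □q is the dual of axiom 5; it is valid on a frame iff R is euclidean.
(A) R is not euclidean (c R a and c R c but not a R c), so the schema fails here.
(B) R is not euclidean (b R a and b R c but not a R c), so the schema fails here.
(C) R is not euclidean (b R c and b R c but not c R c), so the schema fails here.
(D) R is not euclidean (b R c and b R d but not c R d), so the schema fails here.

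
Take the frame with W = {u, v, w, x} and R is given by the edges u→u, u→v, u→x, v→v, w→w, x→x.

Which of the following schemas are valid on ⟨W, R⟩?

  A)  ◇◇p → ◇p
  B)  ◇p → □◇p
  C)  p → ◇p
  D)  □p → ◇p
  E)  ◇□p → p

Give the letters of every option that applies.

A, C, D

R is reflexive: each world relates to itself.
R is not symmetric: u R v but not v R u.
R is transitive: R is closed under composition.
R is not euclidean: u R v and u R u but not v R u.
R is serial: every world has an R-successor.
(A) ◇◇p → ◇p is the dual of axiom 4, which corresponds to transitivity. R is transitive — valid.
(B) axiom 5: valid iff R is euclidean. R is not euclidean — not valid.
(C) p → ◇p (the dual of axiom T) characterises the reflexive frames. R is reflexive — valid.
(D) axiom D: valid iff R is serial. R is serial — valid.
(E) ◇□p → p is the dual of axiom B, which corresponds to symmetry. R is not symmetric — not valid.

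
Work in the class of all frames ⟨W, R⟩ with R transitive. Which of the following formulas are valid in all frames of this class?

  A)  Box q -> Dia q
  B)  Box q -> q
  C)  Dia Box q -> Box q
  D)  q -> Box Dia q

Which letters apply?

none

(A) Box q -> Dia q is axiom D, which corresponds to seriality. Such an R need not be serial — not valid.
(B) Box q -> q is axiom T, which corresponds to reflexivity. Such an R need not be reflexive — not valid.
(C) Dia Box q -> Box q (the dual of axiom 5) characterises the euclidean frames. Such an R need not be euclidean — not valid.
(D) q -> Box Dia q is axiom B; it is valid on a frame exactly when R is symmetric. Such an R need not be symmetric, so not valid.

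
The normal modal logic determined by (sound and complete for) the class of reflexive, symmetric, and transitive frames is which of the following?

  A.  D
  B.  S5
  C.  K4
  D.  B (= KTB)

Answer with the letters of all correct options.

(A) D is determined by the class of serial frames.
(B) S5 is determined by exactly this class.
(C) K4 is determined by the class of transitive frames.
(D) B (= KTB) is determined by the class of reflexive and symmetric frames.

B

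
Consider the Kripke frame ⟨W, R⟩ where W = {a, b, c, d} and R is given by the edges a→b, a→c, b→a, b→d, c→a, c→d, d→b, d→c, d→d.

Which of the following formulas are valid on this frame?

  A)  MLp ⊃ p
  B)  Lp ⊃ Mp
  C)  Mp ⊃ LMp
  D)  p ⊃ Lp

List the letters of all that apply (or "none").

A, B

R is symmetric: every R-edge is matched by its reverse.
R is not euclidean: a R b and a R c but not b R c.
R is serial: every world has an R-successor.
R is not a subset of the identity: a R b with a ≠ b.
(A) the dual of axiom B: valid iff R is symmetric. R is symmetric — valid.
(B) Lp ⊃ Mp is axiom D; it is valid on a frame exactly when R is serial. R is serial, so valid.
(C) Mp ⊃ LMp is axiom 5, which corresponds to the euclidean property. R is not euclidean — not valid.
(D) p ⊃ Lp (equivalent to ◇p→p) corresponds to R being a subset of the identity. Here R ⊄ identity, so not valid.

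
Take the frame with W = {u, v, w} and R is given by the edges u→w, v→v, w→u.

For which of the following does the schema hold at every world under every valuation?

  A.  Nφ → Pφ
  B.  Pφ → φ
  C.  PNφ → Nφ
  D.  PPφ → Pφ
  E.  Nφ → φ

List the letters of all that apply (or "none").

R is not reflexive: not u R u.
R is not transitive: u R w and w R u but not u R u.
R is not euclidean: u R w and u R w but not w R w.
R is serial: every world has an R-successor.
R is not a subset of the identity: u R w with u ≠ w.
(A) axiom D: valid iff R is serial. R is serial — valid.
(B) Pφ → φ is valid only on frames where every R-edge is a self-loop. Here R ⊄ identity — not valid.
(C) PNφ → Nφ (the dual of axiom 5) characterises the euclidean frames. R is not euclidean — not valid.
(D) PPφ → Pφ (the dual of axiom 4) characterises the transitive frames. R is not transitive — not valid.
(E) axiom T: valid iff R is reflexive. R is not reflexive — not valid.

A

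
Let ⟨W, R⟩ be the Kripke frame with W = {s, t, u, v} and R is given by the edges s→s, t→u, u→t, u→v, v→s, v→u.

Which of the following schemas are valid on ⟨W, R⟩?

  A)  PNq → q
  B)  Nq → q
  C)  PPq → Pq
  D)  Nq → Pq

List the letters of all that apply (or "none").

D

R is not reflexive: not t R t.
R is not symmetric: v R s but not s R v.
R is not transitive: t R u and u R t but not t R t.
R is serial: every world has an R-successor.
(A) PNq → q is the dual of axiom B; it is valid on a frame exactly when R is symmetric. R is not symmetric, so not valid.
(B) axiom T: valid iff R is reflexive. R is not reflexive — not valid.
(C) the dual of axiom 4: valid iff R is transitive. R is not transitive — not valid.
(D) Nq → Pq (axiom D) characterises the serial frames. R is serial — valid.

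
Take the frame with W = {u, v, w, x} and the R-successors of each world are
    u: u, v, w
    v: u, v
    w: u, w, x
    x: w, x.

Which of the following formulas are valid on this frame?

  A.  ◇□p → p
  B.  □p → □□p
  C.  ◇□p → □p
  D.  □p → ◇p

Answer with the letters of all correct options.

R is symmetric: every R-edge is matched by its reverse.
R is not transitive: u R w and w R x but not u R x.
R is not euclidean: u R v and u R w but not v R w.
R is serial: every world has an R-successor.
(A) ◇□p → p is the dual of axiom B; it is valid on a frame exactly when R is symmetric. R is symmetric, so valid.
(B) axiom 4: valid iff R is transitive. R is not transitive — not valid.
(C) ◇□p → □p (the dual of axiom 5) characterises the euclidean frames. R is not euclidean — not valid.
(D) axiom D: valid iff R is serial. R is serial — valid.

A, D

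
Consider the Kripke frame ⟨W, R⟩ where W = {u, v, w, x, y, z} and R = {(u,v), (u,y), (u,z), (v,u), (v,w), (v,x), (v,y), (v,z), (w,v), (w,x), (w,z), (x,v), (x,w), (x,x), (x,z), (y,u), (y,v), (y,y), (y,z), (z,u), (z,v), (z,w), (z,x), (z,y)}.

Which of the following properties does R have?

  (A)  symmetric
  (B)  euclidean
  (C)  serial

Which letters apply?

(A) symmetric: every R-edge is matched by its reverse.
(B) not euclidean: v R u and v R w but not u R w.
(C) serial: every world has an R-successor.

A, C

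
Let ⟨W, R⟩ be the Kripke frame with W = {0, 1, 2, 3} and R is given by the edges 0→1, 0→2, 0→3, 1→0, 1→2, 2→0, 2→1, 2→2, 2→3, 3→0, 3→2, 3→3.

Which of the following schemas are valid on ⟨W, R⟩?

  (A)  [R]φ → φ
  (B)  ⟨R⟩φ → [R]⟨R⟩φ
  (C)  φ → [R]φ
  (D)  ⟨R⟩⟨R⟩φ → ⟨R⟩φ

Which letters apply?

R is not reflexive: not 0 R 0.
R is not transitive: 0 R 1 and 1 R 0 but not 0 R 0.
R is not euclidean: 0 R 1 and 0 R 3 but not 1 R 3.
R is not a subset of the identity: 0 R 1 with 0 ≠ 1.
(A) [R]φ → φ is axiom T; it is valid on a frame exactly when R is reflexive. R is not reflexive, so not valid.
(B) ⟨R⟩φ → [R]⟨R⟩φ (axiom 5) characterises the euclidean frames. R is not euclidean — not valid.
(C) φ → [R]φ is valid only on frames where every R-edge is a self-loop. Here R ⊄ identity — not valid.
(D) ⟨R⟩⟨R⟩φ → ⟨R⟩φ (the dual of axiom 4) characterises the transitive frames. R is not transitive — not valid.

none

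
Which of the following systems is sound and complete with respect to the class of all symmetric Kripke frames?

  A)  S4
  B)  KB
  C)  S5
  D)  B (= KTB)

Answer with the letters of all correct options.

B

(A) S4 is determined by the class of reflexive and transitive frames.
(B) KB is determined by exactly this class.
(C) S5 is determined by the class of reflexive, symmetric, and transitive frames.
(D) B (= KTB) is determined by the class of reflexive and symmetric frames.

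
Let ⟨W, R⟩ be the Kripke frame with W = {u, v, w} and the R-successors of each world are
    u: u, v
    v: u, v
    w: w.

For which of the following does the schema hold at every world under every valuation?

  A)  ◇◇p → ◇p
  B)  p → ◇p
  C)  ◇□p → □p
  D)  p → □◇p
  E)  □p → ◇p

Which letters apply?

A, B, C, D, E

R is reflexive: each world relates to itself.
R is symmetric: every R-edge is matched by its reverse.
R is transitive: R is closed under composition.
R is euclidean: any two R-successors of the same world are R-related.
R is serial: every world has an R-successor.
(A) ◇◇p → ◇p is the dual of axiom 4; it is valid on a frame exactly when R is transitive. R is transitive, so valid.
(B) p → ◇p is the dual of axiom T, which corresponds to reflexivity. R is reflexive — valid.
(C) the dual of axiom 5: valid iff R is euclidean. R is euclidean — valid.
(D) p → □◇p is axiom B, which corresponds to symmetry. R is symmetric — valid.
(E) □p → ◇p is axiom D; it is valid on a frame exactly when R is serial. R is serial, so valid.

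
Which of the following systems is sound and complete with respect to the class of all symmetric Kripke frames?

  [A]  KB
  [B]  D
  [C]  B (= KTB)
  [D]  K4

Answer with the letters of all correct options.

A

(A) KB is determined by exactly this class.
(B) D is determined by the class of serial frames.
(C) B (= KTB) is determined by the class of reflexive and symmetric frames.
(D) K4 is determined by the class of transitive frames.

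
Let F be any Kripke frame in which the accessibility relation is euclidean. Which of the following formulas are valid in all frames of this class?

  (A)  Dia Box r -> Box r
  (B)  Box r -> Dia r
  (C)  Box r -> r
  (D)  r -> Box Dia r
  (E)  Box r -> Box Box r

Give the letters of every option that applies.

A

(A) the dual of axiom 5: valid iff R is euclidean. Every such R is euclidean — valid.
(B) Box r -> Dia r (axiom D) characterises the serial frames. Such an R need not be serial — not valid.
(C) Box r -> r is axiom T, which corresponds to reflexivity. Such an R need not be reflexive — not valid.
(D) r -> Box Dia r (axiom B) characterises the symmetric frames. Such an R need not be symmetric — not valid.
(E) Box r -> Box Box r is axiom 4; it is valid on a frame exactly when R is transitive. Such an R need not be transitive, so not valid.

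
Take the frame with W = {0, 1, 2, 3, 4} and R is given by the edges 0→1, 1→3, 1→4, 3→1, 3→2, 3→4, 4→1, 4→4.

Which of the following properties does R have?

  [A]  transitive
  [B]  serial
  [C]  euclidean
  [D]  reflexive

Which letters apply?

none

(A) not transitive: 0 R 1 and 1 R 3 but not 0 R 3.
(B) not serial: 2 has no R-successor.
(C) not euclidean: 1 R 4 and 1 R 3 but not 4 R 3.
(D) not reflexive: not 0 R 0.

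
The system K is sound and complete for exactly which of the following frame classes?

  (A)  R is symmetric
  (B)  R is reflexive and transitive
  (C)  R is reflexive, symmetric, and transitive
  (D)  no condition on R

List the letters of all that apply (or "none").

D

(A) this class determines KB, not K.
(B) this class determines S4, not K.
(C) this class determines S5, not K.
(D) K is sound and complete for exactly this class.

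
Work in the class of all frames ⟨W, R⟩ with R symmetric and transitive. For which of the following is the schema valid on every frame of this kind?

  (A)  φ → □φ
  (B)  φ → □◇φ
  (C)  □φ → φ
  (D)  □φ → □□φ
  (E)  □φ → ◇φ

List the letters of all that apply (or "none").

A symmetric transitive relation is euclidean (uRv and uRw give vRu by symmetry, then vRw by transitivity).
(A) φ → □φ (equivalent to ◇p→p) corresponds to R being a subset of the identity. Such an R need not be a subset of the identity, so not valid.
(B) axiom B: valid iff R is symmetric. Every such R is symmetric — valid.
(C) axiom T: valid iff R is reflexive. Such an R need not be reflexive — not valid.
(D) □φ → □□φ (axiom 4) characterises the transitive frames. Every such R is transitive — valid.
(E) axiom D: valid iff R is serial. Such an R need not be serial — not valid.

B, D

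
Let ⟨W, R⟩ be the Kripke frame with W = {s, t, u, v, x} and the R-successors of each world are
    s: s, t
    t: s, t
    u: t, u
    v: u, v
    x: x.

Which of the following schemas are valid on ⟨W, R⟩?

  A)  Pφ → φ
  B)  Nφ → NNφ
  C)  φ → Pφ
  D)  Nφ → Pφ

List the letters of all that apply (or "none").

R is reflexive: each world relates to itself.
R is not transitive: u R t and t R s but not u R s.
R is serial: every world has an R-successor.
R is not a subset of the identity: s R t with s ≠ t.
(A) Pφ → φ (the converse of T) corresponds to R being a subset of the identity. Here R ⊄ identity, so not valid.
(B) Nφ → NNφ is axiom 4; it is valid on a frame exactly when R is transitive. R is not transitive, so not valid.
(C) φ → Pφ is the dual of axiom T, which corresponds to reflexivity. R is reflexive — valid.
(D) Nφ → Pφ (axiom D) characterises the serial frames. R is serial — valid.

C, D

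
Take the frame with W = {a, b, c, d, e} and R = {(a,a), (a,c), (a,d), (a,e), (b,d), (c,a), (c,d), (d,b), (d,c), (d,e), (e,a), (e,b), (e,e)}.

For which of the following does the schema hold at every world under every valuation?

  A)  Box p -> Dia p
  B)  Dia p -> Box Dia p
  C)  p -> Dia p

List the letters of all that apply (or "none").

R is not reflexive: not b R b.
R is not euclidean: a R c and a R e but not c R e.
R is serial: every world has an R-successor.
(A) Box p -> Dia p (axiom D) characterises the serial frames. R is serial — valid.
(B) axiom 5: valid iff R is euclidean. R is not euclidean — not valid.
(C) the dual of axiom T: valid iff R is reflexive. R is not reflexive — not valid.

A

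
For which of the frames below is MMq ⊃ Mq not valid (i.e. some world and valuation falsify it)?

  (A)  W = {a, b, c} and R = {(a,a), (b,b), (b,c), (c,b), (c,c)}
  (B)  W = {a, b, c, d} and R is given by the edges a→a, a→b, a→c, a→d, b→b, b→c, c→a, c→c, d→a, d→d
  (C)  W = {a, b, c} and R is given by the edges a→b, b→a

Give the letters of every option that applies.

The schema MMq ⊃ Mq is the dual of axiom 4; it is valid on a frame iff R is transitive.
(A) R is transitive (R is closed under composition), so the schema is valid here.
(B) R is not transitive (b R c and c R a but not b R a), so the schema fails here.
(C) R is not transitive (a R b and b R a but not a R a), so the schema fails here.

B, C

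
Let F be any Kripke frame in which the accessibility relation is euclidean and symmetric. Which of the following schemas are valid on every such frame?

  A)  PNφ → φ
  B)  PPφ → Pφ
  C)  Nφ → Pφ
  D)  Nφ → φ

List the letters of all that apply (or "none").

A, B

A symmetric euclidean relation is transitive (uRv and vRw give vRu by symmetry, then uRw by the euclidean condition, applied at v).
(A) PNφ → φ is the dual of axiom B, which corresponds to symmetry. Every such R is symmetric — valid.
(B) PPφ → Pφ (the dual of axiom 4) characterises the transitive frames. Every such R is transitive — valid.
(C) axiom D: valid iff R is serial. Such an R need not be serial — not valid.
(D) Nφ → φ (axiom T) characterises the reflexive frames. Such an R need not be reflexive — not valid.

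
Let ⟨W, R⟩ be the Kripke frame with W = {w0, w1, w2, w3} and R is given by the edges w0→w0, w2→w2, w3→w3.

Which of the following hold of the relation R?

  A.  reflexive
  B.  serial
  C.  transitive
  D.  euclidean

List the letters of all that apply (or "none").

(A) not reflexive: not w1 R w1.
(B) not serial: w1 has no R-successor.
(C) transitive: R is closed under composition.
(D) euclidean: any two R-successors of the same world are R-related.

C, D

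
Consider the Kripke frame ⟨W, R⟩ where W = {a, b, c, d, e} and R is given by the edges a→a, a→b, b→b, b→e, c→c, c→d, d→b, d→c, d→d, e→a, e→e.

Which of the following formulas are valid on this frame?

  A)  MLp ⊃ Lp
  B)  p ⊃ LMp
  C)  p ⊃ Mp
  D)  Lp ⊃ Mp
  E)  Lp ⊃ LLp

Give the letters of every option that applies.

R is reflexive: each world relates to itself.
R is not symmetric: a R b but not b R a.
R is not transitive: a R b and b R e but not a R e.
R is not euclidean: a R b and a R a but not b R a.
R is serial: every world has an R-successor.
(A) MLp ⊃ Lp is the dual of axiom 5; it is valid on a frame exactly when R is euclidean. R is not euclidean, so not valid.
(B) p ⊃ LMp is axiom B; it is valid on a frame exactly when R is symmetric. R is not symmetric, so not valid.
(C) p ⊃ Mp is the dual of axiom T, which corresponds to reflexivity. R is reflexive — valid.
(D) Lp ⊃ Mp (axiom D) characterises the serial frames. R is serial — valid.
(E) Lp ⊃ LLp is axiom 4, which corresponds to transitivity. R is not transitive — not valid.

C, D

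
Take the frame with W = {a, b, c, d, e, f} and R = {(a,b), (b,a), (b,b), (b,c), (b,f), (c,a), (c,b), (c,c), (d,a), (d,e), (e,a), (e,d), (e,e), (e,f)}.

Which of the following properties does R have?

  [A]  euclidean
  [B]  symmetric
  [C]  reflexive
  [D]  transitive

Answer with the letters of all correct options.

none

(A) not euclidean: b R a and b R c but not a R c.
(B) not symmetric: b R f but not f R b.
(C) not reflexive: not a R a.
(D) not transitive: a R b and b R a but not a R a.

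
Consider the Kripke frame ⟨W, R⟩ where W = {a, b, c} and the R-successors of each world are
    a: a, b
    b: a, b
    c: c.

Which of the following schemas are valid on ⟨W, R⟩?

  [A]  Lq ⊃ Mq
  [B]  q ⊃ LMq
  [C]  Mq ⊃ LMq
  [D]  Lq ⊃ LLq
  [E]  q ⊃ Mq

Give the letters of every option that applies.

R is reflexive: each world relates to itself.
R is symmetric: every R-edge is matched by its reverse.
R is transitive: R is closed under composition.
R is euclidean: any two R-successors of the same world are R-related.
R is serial: every world has an R-successor.
(A) Lq ⊃ Mq is axiom D; it is valid on a frame exactly when R is serial. R is serial, so valid.
(B) q ⊃ LMq (axiom B) characterises the symmetric frames. R is symmetric — valid.
(C) Mq ⊃ LMq is axiom 5; it is valid on a frame exactly when R is euclidean. R is euclidean, so valid.
(D) axiom 4: valid iff R is transitive. R is transitive — valid.
(E) q ⊃ Mq (the dual of axiom T) characterises the reflexive frames. R is reflexive — valid.

A, B, C, D, E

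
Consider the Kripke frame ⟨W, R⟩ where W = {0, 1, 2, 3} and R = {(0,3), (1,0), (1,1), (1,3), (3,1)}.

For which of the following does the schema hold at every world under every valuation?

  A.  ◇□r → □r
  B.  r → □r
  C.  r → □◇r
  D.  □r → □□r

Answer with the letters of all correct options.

R is not symmetric: 0 R 3 but not 3 R 0.
R is not transitive: 0 R 3 and 3 R 1 but not 0 R 1.
R is not euclidean: 1 R 0 and 1 R 1 but not 0 R 1.
R is not a subset of the identity: 0 R 3 with 0 ≠ 3.
(A) ◇□r → □r is the dual of axiom 5; it is valid on a frame exactly when R is euclidean. R is not euclidean, so not valid.
(B) r → □r is valid only on frames where every R-edge is a self-loop. Here R ⊄ identity — not valid.
(C) axiom B: valid iff R is symmetric. R is not symmetric — not valid.
(D) axiom 4: valid iff R is transitive. R is not transitive — not valid.

none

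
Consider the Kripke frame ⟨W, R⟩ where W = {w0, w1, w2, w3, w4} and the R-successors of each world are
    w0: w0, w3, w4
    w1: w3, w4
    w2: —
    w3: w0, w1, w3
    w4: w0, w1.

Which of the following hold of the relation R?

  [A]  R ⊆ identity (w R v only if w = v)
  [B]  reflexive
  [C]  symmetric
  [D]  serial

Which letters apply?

(A) not ⊆ identity: w0 R w3 with w0 ≠ w3.
(B) not reflexive: not w1 R w1.
(C) symmetric: every R-edge is matched by its reverse.
(D) not serial: w2 has no R-successor.

C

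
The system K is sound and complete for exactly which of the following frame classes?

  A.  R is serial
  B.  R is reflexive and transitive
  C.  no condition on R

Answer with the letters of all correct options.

C

(A) this class determines D, not K.
(B) this class determines S4, not K.
(C) K is sound and complete for exactly this class.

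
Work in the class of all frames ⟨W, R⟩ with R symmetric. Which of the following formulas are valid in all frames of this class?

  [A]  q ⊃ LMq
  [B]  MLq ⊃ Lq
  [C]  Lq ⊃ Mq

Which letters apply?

A

(A) q ⊃ LMq is axiom B, which corresponds to symmetry. Every such R is symmetric — valid.
(B) MLq ⊃ Lq (the dual of axiom 5) characterises the euclidean frames. Such an R need not be euclidean — not valid.
(C) Lq ⊃ Mq is axiom D; it is valid on a frame exactly when R is serial. Such an R need not be serial, so not valid.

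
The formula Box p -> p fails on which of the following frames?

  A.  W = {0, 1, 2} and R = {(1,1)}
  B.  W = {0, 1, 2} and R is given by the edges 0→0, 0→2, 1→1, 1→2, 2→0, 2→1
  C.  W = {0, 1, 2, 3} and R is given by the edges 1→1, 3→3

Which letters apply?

The schema Box p -> p is axiom T; it is valid on a frame iff R is reflexive.
(A) R is not reflexive (not 0 R 0), so the schema fails here.
(B) R is not reflexive (not 2 R 2), so the schema fails here.
(C) R is not reflexive (not 0 R 0), so the schema fails here.

A, B, C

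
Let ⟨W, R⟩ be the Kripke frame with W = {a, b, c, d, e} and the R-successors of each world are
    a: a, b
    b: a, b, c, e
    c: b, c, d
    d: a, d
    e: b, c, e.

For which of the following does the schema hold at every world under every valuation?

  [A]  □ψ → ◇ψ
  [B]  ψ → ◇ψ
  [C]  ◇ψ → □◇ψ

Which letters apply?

R is reflexive: each world relates to itself.
R is not euclidean: b R a and b R c but not a R c.
R is serial: every world has an R-successor.
(A) axiom D: valid iff R is serial. R is serial — valid.
(B) ψ → ◇ψ is the dual of axiom T; it is valid on a frame exactly when R is reflexive. R is reflexive, so valid.
(C) ◇ψ → □◇ψ is axiom 5, which corresponds to the euclidean property. R is not euclidean — not valid.

A, B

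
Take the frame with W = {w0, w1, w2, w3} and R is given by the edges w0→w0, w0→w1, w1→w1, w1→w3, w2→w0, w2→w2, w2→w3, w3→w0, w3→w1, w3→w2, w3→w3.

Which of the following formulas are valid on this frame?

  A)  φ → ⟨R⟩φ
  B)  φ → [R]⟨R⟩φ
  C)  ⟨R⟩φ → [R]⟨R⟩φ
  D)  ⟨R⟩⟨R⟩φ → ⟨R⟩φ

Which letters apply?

A

R is reflexive: each world relates to itself.
R is not symmetric: w0 R w1 but not w1 R w0.
R is not transitive: w0 R w1 and w1 R w3 but not w0 R w3.
R is not euclidean: w0 R w1 and w0 R w0 but not w1 R w0.
(A) φ → ⟨R⟩φ is the dual of axiom T; it is valid on a frame exactly when R is reflexive. R is reflexive, so valid.
(B) φ → [R]⟨R⟩φ is axiom B; it is valid on a frame exactly when R is symmetric. R is not symmetric, so not valid.
(C) ⟨R⟩φ → [R]⟨R⟩φ (axiom 5) characterises the euclidean frames. R is not euclidean — not valid.
(D) ⟨R⟩⟨R⟩φ → ⟨R⟩φ is the dual of axiom 4, which corresponds to transitivity. R is not transitive — not valid.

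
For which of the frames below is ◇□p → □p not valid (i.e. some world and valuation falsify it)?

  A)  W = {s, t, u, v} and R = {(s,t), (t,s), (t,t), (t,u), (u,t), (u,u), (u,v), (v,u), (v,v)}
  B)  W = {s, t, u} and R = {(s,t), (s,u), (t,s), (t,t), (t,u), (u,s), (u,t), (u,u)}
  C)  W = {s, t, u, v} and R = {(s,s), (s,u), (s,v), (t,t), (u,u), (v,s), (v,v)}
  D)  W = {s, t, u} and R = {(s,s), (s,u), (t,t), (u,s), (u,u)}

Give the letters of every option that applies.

The schema ◇□p → □p is the dual of axiom 5; it is valid on a frame iff R is euclidean.
(A) R is not euclidean (t R s and t R u but not s R u), so the schema fails here.
(B) R is not euclidean (t R s and t R s but not s R s), so the schema fails here.
(C) R is not euclidean (s R u and s R s but not u R s), so the schema fails here.
(D) R is euclidean (any two R-successors of the same world are R-related), so the schema is valid here.

A, B, C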